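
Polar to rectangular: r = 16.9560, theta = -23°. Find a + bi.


a = 16.9560*cos(-23°) = 16.9560*0.920505 = 15.6081
b = 16.9560*sin(-23°) = 16.9560*(-0.39073) = -6.6252

15.6081 - 6.6252i


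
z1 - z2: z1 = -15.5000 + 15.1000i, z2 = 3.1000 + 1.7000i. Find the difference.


Real: -15.5 - 3.1 = -18.6
Imag: 15.1 - 1.7 = 13.4

-18.6000 + 13.4000i


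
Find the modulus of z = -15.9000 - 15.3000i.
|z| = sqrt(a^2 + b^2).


|z| = sqrt((-15.9)^2 + (-15.3)^2) = sqrt(252.81 + 234.09) = sqrt(486.9) = 22.0658

|z| = 22.0658


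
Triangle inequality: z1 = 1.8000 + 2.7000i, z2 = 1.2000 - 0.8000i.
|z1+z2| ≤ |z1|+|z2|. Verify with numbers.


|z1| = sqrt(1.8^2 + 2.7^2) = sqrt(10.53) = 3.2450
|z2| = sqrt(1.2^2 + (-0.8)^2) = sqrt(2.08) = 1.4422
z1+z2 = 3.0000 + 1.9000i
|z1+z2| = sqrt(12.61) = 3.5511
|z1|+|z2| = 3.2450 + 1.4422 = 4.6872

|z1+z2| = 3.5511 ≤ |z1|+|z2| = 4.6872 (verified)


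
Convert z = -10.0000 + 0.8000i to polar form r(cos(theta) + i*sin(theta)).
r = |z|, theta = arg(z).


r = sqrt(100+0.64) = sqrt(100.64) = 10.0319
theta = atan2(0.8, -10) = 175.4261 degrees

r = 10.0319, theta = 175.4261 degrees


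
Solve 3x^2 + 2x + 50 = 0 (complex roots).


disc = 2^2 - 4*3*50 = 4 - 600 = -596
sqrt(|disc|) = sqrt(596) = 24.4131
Real part = -2/(2*3) = -0.3333
Imag part = 24.4131/(2*3) = 4.0689

-0.3333 ± 4.0689i


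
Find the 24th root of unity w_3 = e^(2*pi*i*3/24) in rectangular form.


Angle = 360*3/24 = 45°
a = cos(45°) = 0.7071
b = sin(45°) = 0.7071

0.7071 + 0.7071i


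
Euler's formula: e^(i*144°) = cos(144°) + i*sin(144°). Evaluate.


cos(144°) = -0.8090
sin(144°) = 0.5878

e^(i*144°) = -0.8090 + 0.5878i


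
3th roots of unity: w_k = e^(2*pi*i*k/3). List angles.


The 3th roots of unity are cis(360k/3°) for k=0..2
Angle step = 360/3 = 120°
Primitive root: cis(120°)
Primitive root = -0.5000 + 0.8660i

3 roots at angles: 0°, 120°, 240°


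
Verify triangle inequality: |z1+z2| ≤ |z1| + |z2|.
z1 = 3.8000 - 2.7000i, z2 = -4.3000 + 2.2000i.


|z1| = sqrt(3.8^2 + (-2.7)^2) = sqrt(21.73) = 4.6615
|z2| = sqrt((-4.3)^2 + 2.2^2) = sqrt(23.33) = 4.8301
z1+z2 = -0.5000 - 0.5000i
|z1+z2| = sqrt(0.5) = 0.7071
|z1|+|z2| = 4.6615 + 4.8301 = 9.4916

|z1+z2| = 0.7071 ≤ |z1|+|z2| = 9.4916 (verified)


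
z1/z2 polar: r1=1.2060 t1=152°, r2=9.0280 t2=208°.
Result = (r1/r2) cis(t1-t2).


r = 1.2060 / 9.0280 = 0.1336
theta = 152° - 208° = -56° = 304° (mod 360)

0.1336 cis(304°)


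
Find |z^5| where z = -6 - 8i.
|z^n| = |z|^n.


|z| = sqrt(36+64) = sqrt(100) = 10
|z^5| = |z|^5 = 10^5 = 100000

|z^5| = 100000


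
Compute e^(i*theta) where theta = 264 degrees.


cos(264°) = -0.1045
sin(264°) = -0.9945

e^(i*264°) = -0.1045 - 0.9945i


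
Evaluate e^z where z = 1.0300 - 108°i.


e^1.0300 = 2.8011
cos(-108°) = -0.30902
sin(-108°) = -0.95106
Real = 2.8011*(-0.30902) = -0.8656
Imag = 2.8011*(-0.95106) = -2.6640

-0.8656 - 2.6640i


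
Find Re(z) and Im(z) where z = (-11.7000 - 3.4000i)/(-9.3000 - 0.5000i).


Multiply by conjugate: (-11.7000 - 3.4000i)(-9.3000 + 0.5000i) / ((-9.3)^2 + (-0.5)^2)
Numerator real = -11.7*(-9.3) - (3.4)*(-0.5) = 110.51
Numerator imag = -3.4*(-9.3) - (-11.7)*(-0.5) = 25.77
Denominator = 86.74
Re(z) = 110.51/86.74 = 1.2740
Im(z) = 25.77/86.74 = 0.2971

Re(z) = 1.2740, Im(z) = 0.2971


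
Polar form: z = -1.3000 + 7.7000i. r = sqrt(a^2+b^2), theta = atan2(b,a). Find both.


r = sqrt(1.69+59.29) = sqrt(60.98) = 7.8090
theta = atan2(7.7, -1.3) = 99.5829 degrees

r = 7.8090, theta = 99.5829 degrees


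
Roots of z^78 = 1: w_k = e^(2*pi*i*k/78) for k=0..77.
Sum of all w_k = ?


The sum of all 78th roots of unity is 0.
Geometric series: (1 - w^78)/(1 - w) = (1-1)/(1-w) = 0 since w^78 = 1, w ≠ 1.
Alternatively: coefficient of z^77 in z^78 - 1 is 0.

0


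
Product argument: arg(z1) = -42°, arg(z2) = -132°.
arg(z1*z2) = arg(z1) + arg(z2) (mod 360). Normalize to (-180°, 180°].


arg(z1*z2) = -42° - 132° = -174°
Normalized to (-180°, 180°]: -174°

-174°


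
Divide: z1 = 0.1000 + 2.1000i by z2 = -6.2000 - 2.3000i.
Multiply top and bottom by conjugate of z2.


Conjugate of z2 = -6.2000 + 2.3000i
Numerator: (0.1000 + 2.1000i)(-6.2000 + 2.3000i) = -5.4500 - 12.7900i
Denominator: (-6.2)^2 + (-2.3)^2 = 43.73
Result = (-5.4500 - 12.7900i)/43.73

-0.1246 - 0.2925i


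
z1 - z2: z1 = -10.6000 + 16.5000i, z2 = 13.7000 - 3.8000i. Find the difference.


Real: -10.6 - 13.7 = -24.3
Imag: 16.5 + 3.8 = 20.3

-24.3000 + 20.3000i


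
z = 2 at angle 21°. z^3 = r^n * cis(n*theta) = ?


r^3 = 2^3 = 8
n*theta = 3*21° = 63° = 63° (mod 360)
a = 8*cos(63°) = 3.6319
b = 8*sin(63°) = 7.1281

8 cis(63°) = 3.6319 + 7.1281i


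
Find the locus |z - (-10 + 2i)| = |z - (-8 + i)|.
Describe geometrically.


Equal distances means the locus is the perpendicular bisector of z1 and z2.
Midpoint = ((-10+(-8))/2, (2+1)/2) = (-9.0000, 1.5000)

Perpendicular bisector through (-9.0000, 1.5000)


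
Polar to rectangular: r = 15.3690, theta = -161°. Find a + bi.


a = 15.3690*cos(-161°) = 15.3690*(-0.94552) = -14.5317
b = 15.3690*sin(-161°) = 15.3690*(-0.32557) = -5.0037

-14.5317 - 5.0037i


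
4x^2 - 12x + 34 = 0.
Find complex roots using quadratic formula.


disc = (-12)^2 - 4*4*34 = 144 - 544 = -400
sqrt(|disc|) = sqrt(400) = 20.0000
Real part = 12/(2*4) = 1.5000
Imag part = 20.0000/(2*4) = 2.5000

1.5000 ± 2.5000i


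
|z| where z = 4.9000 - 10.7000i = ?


|z| = sqrt(4.9^2 + (-10.7)^2) = sqrt(24.01 + 114.49) = sqrt(138.5) = 11.7686

|z| = 11.7686


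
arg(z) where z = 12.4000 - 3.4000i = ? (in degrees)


Re = 12.4, Im = -3.4
arg = atan2(-3.4, 12.4) = -15.3333 degrees

arg(z) = -15.3333 degrees


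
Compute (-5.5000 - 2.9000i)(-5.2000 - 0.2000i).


Real = -5.5*(-5.2) - (-2.9)*(-0.2) = 28.6 - 0.58 = 28.02
Imag = -5.5*(-0.2) - (5.2)*(-2.9) = 1.1 + 15.08 = 16.18

28.0200 + 16.1800i


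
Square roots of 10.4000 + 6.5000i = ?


|z| = sqrt(108.16+42.25) = 12.2642
sqrt((|z|+a)/2) = sqrt((12.2642+10.4)/2) = sqrt(11.3321) = 3.3663
sqrt((|z|-a)/2) = sqrt((12.2642-10.4)/2) = sqrt(0.9321) = 0.9654

±(3.3663 + 0.9654i) i.e. 3.3663 + 0.9654i and -3.3663 - 0.9654i


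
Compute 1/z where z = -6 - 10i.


|z|^2 = 36+100 = 136
1/z = (-6 + 10i)/136

1/z = -0.0441 + 0.0735i


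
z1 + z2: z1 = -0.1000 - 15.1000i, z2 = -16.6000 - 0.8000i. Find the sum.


Real: -0.1 - 16.6 = -16.7
Imag: -15.1 - 0.8 = -15.9

-16.7000 - 15.9000i


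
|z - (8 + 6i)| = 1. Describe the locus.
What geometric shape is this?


|z - z0| = r is a circle with center z0 and radius r.
Center = (8, 6), radius = 1

Circle with center (8, 6) and radius 1


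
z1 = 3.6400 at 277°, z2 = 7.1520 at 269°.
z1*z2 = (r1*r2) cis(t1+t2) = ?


r = 3.6400 * 7.1520 = 26.0333
theta = 277° + 269° = 546° = 186° (mod 360)

26.0333 cis(186°)


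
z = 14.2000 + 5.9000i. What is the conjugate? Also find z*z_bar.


z_bar = 14.2000 - 5.9000i
z*z_bar = 14.2^2 + 5.9^2 = 201.64 + 34.81 = 236.45

z_bar = 14.2000 - 5.9000i, z*z_bar = 236.45


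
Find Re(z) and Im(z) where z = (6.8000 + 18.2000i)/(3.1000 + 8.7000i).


Multiply by conjugate: (6.8000 + 18.2000i)(3.1000 - 8.7000i) / (3.1^2 + 8.7^2)
Numerator real = 6.8*3.1 + 18.2*8.7 = 179.42
Numerator imag = 18.2*3.1 - 6.8*8.7 = -2.74
Denominator = 85.3
Re(z) = 179.42/85.3 = 2.1034
Im(z) = -2.74/85.3 = -0.0321

Re(z) = 2.1034, Im(z) = -0.0321


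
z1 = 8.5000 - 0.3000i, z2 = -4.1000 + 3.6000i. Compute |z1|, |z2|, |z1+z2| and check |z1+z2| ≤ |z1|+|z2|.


|z1| = sqrt(8.5^2 + (-0.3)^2) = sqrt(72.34) = 8.5053
|z2| = sqrt((-4.1)^2 + 3.6^2) = sqrt(29.77) = 5.4562
z1+z2 = 4.4000 + 3.3000i
|z1+z2| = sqrt(30.25) = 5.5000
|z1|+|z2| = 8.5053 + 5.4562 = 13.9615

|z1+z2| = 5.5000 ≤ |z1|+|z2| = 13.9615 (verified)


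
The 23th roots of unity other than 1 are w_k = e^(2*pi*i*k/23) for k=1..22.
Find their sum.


With w = e^(2*pi*i/23), all 23 of the 23th roots of unity w^0 = 1, w, ..., w^(22) sum to 0: 1 + w + ... + w^(22) = (1 - w^23)/(1 - w) = 0 since w^23 = 1, w ≠ 1.
Removing the root 1: w + w^2 + ... + w^(22) = 0 - 1 = -1

Sum = -1


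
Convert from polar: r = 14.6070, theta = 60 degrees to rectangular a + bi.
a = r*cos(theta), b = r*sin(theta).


a = 14.6070*cos(60°) = 14.6070*0.5 = 7.3035
b = 14.6070*sin(60°) = 14.6070*0.866025 = 12.6500

7.3035 + 12.6500i


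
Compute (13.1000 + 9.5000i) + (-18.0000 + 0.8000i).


Real: 13.1 - 18 = -4.9
Imag: 9.5 + 0.8 = 10.3

-4.9000 + 10.3000i


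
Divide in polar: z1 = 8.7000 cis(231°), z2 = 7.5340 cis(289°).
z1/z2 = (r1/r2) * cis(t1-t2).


r = 8.7000 / 7.5340 = 1.1548
theta = 231° - 289° = -58° = 302° (mod 360)

1.1548 cis(302°)


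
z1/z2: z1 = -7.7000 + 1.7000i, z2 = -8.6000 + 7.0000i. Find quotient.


Conjugate of z2 = -8.6000 - 7.0000i
Numerator: (-7.7000 + 1.7000i)(-8.6000 - 7.0000i) = 78.1200 + 39.2800i
Denominator: (-8.6)^2 + 7^2 = 122.96
Result = (78.1200 + 39.2800i)/122.96

0.6353 + 0.3195i


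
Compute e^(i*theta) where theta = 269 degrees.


cos(269°) = -0.0175
sin(269°) = -0.9998

e^(i*269°) = -0.0175 - 0.9998i


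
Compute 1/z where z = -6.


|z|^2 = 36+0 = 36
1/z = (-6 - 0i)/36

1/z = -0.1667 + 0i


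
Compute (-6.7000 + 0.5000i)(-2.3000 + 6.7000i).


Real = -6.7*(-2.3) - 0.5*6.7 = 15.41 - 3.35 = 12.06
Imag = -6.7*6.7 - (2.3)*0.5 = -44.89 - (1.15) = -46.04

12.0600 - 46.0400i


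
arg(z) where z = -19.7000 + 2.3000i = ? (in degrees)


Re = -19.7, Im = 2.3
arg = atan2(2.3, -19.7) = 173.3408 degrees

arg(z) = 173.3408 degrees


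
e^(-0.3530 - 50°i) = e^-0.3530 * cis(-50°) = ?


e^-0.3530 = 0.7026
cos(-50°) = 0.6428
sin(-50°) = -0.766
Real = 0.7026*0.6428 = 0.4516
Imag = 0.7026*(-0.766) = -0.5382

0.4516 - 0.5382i


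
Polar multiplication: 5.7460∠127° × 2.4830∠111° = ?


r = 5.7460 * 2.4830 = 14.2673
theta = 127° + 111° = 238° = 238° (mod 360)

14.2673 cis(238°)


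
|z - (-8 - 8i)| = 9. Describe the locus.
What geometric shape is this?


|z - z0| = r is a circle with center z0 and radius r.
Center = (-8, -8), radius = 9

Circle with center (-8, -8) and radius 9


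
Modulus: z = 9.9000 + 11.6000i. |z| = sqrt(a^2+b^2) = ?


|z| = sqrt(9.9^2 + 11.6^2) = sqrt(98.01 + 134.56) = sqrt(232.57) = 15.2502

|z| = 15.2502


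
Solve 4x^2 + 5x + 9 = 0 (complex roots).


disc = 5^2 - 4*4*9 = 25 - 144 = -119
sqrt(|disc|) = sqrt(119) = 10.9087
Real part = -5/(2*4) = -0.6250
Imag part = 10.9087/(2*4) = 1.3636

-0.6250 ± 1.3636i


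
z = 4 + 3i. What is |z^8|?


|z| = sqrt(16+9) = sqrt(25) = 5
|z^8| = |z|^8 = 5^8 = 390625

|z^8| = 390625


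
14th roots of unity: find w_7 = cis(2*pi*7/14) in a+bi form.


Angle = 360*7/14 = 180°
a = cos(180°) = -1.0000
b = sin(180°) = 0

-1.0000 + 0i


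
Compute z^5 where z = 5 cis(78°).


r^5 = 5^5 = 3125
n*theta = 5*78° = 390° = 30° (mod 360)
a = 3125*cos(30°) = 2706.3294
b = 3125*sin(30°) = 1562.5000

3125 cis(30°) = 2706.3294 + 1562.5000i


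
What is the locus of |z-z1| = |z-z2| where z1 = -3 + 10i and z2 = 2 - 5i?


Equal distances means the locus is the perpendicular bisector of z1 and z2.
Midpoint = ((-3+2)/2, (10+(-5))/2) = (-0.5000, 2.5000)

Perpendicular bisector through (-0.5000, 2.5000)


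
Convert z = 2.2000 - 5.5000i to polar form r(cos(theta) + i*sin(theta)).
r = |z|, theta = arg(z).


r = sqrt(4.84+30.25) = sqrt(35.09) = 5.9237
theta = atan2(-5.5, 2.2) = -68.1986 degrees

r = 5.9237, theta = -68.1986 degrees


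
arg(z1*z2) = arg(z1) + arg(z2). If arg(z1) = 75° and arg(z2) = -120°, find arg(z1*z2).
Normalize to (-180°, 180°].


arg(z1*z2) = 75° - 120° = -45°
Normalized to (-180°, 180°]: -45°

-45°


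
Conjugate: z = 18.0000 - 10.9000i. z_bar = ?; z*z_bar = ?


z_bar = 18.0000 + 10.9000i
z*z_bar = 18^2 + (-10.9)^2 = 324 + 118.81 = 442.81

z_bar = 18.0000 + 10.9000i, z*z_bar = 442.81


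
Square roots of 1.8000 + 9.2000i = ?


|z| = sqrt(3.24+84.64) = 9.3744
sqrt((|z|+a)/2) = sqrt((9.3744+1.8)/2) = sqrt(5.5872) = 2.3637
sqrt((|z|-a)/2) = sqrt((9.3744-1.8)/2) = sqrt(3.7872) = 1.9461

±(2.3637 + 1.9461i) i.e. 2.3637 + 1.9461i and -2.3637 - 1.9461i


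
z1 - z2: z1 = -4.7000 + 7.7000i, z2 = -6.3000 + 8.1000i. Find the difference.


Real: -4.7 + 6.3 = 1.6
Imag: 7.7 - 8.1 = -0.4

1.6000 - 0.4000i


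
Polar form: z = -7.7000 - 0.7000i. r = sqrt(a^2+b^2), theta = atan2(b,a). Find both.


r = sqrt(59.29+0.49) = sqrt(59.78) = 7.7318
theta = atan2(-0.7, -7.7) = -174.8056 degrees

r = 7.7318, theta = -174.8056 degrees


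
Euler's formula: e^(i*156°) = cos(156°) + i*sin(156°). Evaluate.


cos(156°) = -0.9135
sin(156°) = 0.4067

e^(i*156°) = -0.9135 + 0.4067i


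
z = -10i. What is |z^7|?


|z| = sqrt(0+100) = sqrt(100) = 10
|z^7| = |z|^7 = 10^7 = 10000000

|z^7| = 10000000


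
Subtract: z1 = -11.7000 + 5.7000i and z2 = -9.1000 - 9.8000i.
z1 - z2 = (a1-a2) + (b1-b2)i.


Real: -11.7 + 9.1 = -2.6
Imag: 5.7 + 9.8 = 15.5

-2.6000 + 15.5000i


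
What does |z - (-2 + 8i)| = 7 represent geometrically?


|z - z0| = r is a circle with center z0 and radius r.
Center = (-2, 8), radius = 7

Circle with center (-2, 8) and radius 7


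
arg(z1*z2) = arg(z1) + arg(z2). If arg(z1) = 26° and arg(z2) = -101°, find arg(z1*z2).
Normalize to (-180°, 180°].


arg(z1*z2) = 26° - 101° = -75°
Normalized to (-180°, 180°]: -75°

-75°


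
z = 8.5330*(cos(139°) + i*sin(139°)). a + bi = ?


a = 8.5330*cos(139°) = 8.5330*(-0.7547) = -6.4399
b = 8.5330*sin(139°) = 8.5330*0.65606 = 5.5982

-6.4399 + 5.5982i


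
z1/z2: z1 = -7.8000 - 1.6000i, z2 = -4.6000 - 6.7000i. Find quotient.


Conjugate of z2 = -4.6000 + 6.7000i
Numerator: (-7.8000 - 1.6000i)(-4.6000 + 6.7000i) = 46.6000 - 44.9000i
Denominator: (-4.6)^2 + (-6.7)^2 = 66.05
Result = (46.6000 - 44.9000i)/66.05

0.7055 - 0.6798i


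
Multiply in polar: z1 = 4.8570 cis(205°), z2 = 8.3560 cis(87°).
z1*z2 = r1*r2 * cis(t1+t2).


r = 4.8570 * 8.3560 = 40.5851
theta = 205° + 87° = 292° = 292° (mod 360)

40.5851 cis(292°)


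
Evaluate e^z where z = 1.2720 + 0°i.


e^1.2720 = 3.5680
cos(0°) = 1
sin(0°) = 0
Real = 3.5680*1 = 3.5680
Imag = 3.5680*0 = 0

3.5680 + 0i


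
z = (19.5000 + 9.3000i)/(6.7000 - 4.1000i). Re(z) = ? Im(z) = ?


Multiply by conjugate: (19.5000 + 9.3000i)(6.7000 + 4.1000i) / (6.7^2 + (-4.1)^2)
Numerator real = 19.5*6.7 + 9.3*(-4.1) = 92.52
Numerator imag = 9.3*6.7 - 19.5*(-4.1) = 142.26
Denominator = 61.7
Re(z) = 92.52/61.7 = 1.4995
Im(z) = 142.26/61.7 = 2.3057

Re(z) = 1.4995, Im(z) = 2.3057


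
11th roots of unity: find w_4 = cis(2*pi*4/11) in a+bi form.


Angle = 360*4/11 = 130.9091°
a = cos(130.9091°) = -0.6549
b = sin(130.9091°) = 0.7557

-0.6549 + 0.7557i


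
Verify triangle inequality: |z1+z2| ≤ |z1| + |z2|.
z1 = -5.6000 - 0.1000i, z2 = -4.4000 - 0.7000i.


|z1| = sqrt((-5.6)^2 + (-0.1)^2) = sqrt(31.37) = 5.6009
|z2| = sqrt((-4.4)^2 + (-0.7)^2) = sqrt(19.85) = 4.4553
z1+z2 = -10.0000 - 0.8000i
|z1+z2| = sqrt(100.64) = 10.0319
|z1|+|z2| = 5.6009 + 4.4553 = 10.0562

|z1+z2| = 10.0319 ≤ |z1|+|z2| = 10.0562 (verified)


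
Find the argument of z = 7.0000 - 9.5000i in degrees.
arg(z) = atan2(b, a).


Re = 7, Im = -9.5
arg = atan2(-9.5, 7) = -53.6156 degrees

arg(z) = -53.6156 degrees


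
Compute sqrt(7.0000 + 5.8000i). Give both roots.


|z| = sqrt(49+33.64) = 9.0907
sqrt((|z|+a)/2) = sqrt((9.0907+7)/2) = sqrt(8.0453) = 2.8364
sqrt((|z|-a)/2) = sqrt((9.0907-7)/2) = sqrt(1.0453) = 1.0224

±(2.8364 + 1.0224i) i.e. 2.8364 + 1.0224i and -2.8364 - 1.0224i


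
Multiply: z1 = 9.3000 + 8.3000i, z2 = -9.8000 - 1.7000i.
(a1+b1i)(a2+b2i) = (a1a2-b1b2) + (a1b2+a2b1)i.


Real = 9.3*(-9.8) - 8.3*(-1.7) = -91.14 - (-14.11) = -77.03
Imag = 9.3*(-1.7) - (9.8)*8.3 = -15.81 - (81.34) = -97.15

-77.0300 - 97.1500i


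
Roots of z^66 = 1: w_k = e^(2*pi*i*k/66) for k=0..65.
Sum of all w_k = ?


The sum of all 66th roots of unity is 0.
Geometric series: (1 - w^66)/(1 - w) = (1-1)/(1-w) = 0 since w^66 = 1, w ≠ 1.
Alternatively: coefficient of z^65 in z^66 - 1 is 0.

0


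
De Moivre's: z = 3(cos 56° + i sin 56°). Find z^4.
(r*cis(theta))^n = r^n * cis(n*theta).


r^4 = 3^4 = 81
n*theta = 4*56° = 224° = 224° (mod 360)
a = 81*cos(224°) = -58.2665
b = 81*sin(224°) = -56.2673

81 cis(224°) = -58.2665 - 56.2673i


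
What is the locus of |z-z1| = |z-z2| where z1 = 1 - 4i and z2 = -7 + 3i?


Equal distances means the locus is the perpendicular bisector of z1 and z2.
Midpoint = ((1+(-7))/2, (-4+3)/2) = (-3.0000, -0.5000)

Perpendicular bisector through (-3.0000, -0.5000)


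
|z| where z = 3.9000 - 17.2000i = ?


|z| = sqrt(3.9^2 + (-17.2)^2) = sqrt(15.21 + 295.84) = sqrt(311.05) = 17.6366

|z| = 17.6366


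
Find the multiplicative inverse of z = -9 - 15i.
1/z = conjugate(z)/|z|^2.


|z|^2 = 81+225 = 306
1/z = (-9 + 15i)/306

1/z = -0.0294 + 0.0490i


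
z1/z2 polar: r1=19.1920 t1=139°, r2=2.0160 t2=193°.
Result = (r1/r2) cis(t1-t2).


r = 19.1920 / 2.0160 = 9.5198
theta = 139° - 193° = -54° = 306° (mod 360)

9.5198 cis(306°)


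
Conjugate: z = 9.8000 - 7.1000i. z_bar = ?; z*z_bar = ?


z_bar = 9.8000 + 7.1000i
z*z_bar = 9.8^2 + (-7.1)^2 = 96.04 + 50.41 = 146.45

z_bar = 9.8000 + 7.1000i, z*z_bar = 146.45


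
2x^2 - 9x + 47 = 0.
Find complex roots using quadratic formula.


disc = (-9)^2 - 4*2*47 = 81 - 376 = -295
sqrt(|disc|) = sqrt(295) = 17.1756
Real part = 9/(2*2) = 2.2500
Imag part = 17.1756/(2*2) = 4.2939

2.2500 ± 4.2939i


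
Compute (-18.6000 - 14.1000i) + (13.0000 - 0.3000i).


Real: -18.6 + 13 = -5.6
Imag: -14.1 - 0.3 = -14.4

-5.6000 - 14.4000i


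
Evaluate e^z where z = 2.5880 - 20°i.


e^2.5880 = 13.3031
cos(-20°) = 0.9397
sin(-20°) = -0.34202
Real = 13.3031*0.9397 = 12.5009
Imag = 13.3031*(-0.34202) = -4.5499

12.5009 - 4.5499i


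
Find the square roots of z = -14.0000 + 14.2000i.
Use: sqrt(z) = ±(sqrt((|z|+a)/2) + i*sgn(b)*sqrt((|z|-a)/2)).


|z| = sqrt(196+201.64) = 19.9409
sqrt((|z|+a)/2) = sqrt((19.9409+(-14))/2) = sqrt(2.9705) = 1.7235
sqrt((|z|-a)/2) = sqrt((19.9409-(-14))/2) = sqrt(16.9705) = 4.1195

±(1.7235 + 4.1195i) i.e. 1.7235 + 4.1195i and -1.7235 - 4.1195i


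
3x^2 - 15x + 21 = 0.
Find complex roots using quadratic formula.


disc = (-15)^2 - 4*3*21 = 225 - 252 = -27
sqrt(|disc|) = sqrt(27) = 5.1962
Real part = 15/(2*3) = 2.5000
Imag part = 5.1962/(2*3) = 0.8660

2.5000 ± 0.8660i


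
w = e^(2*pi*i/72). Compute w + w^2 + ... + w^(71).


With w = e^(2*pi*i/72), all 72 of the 72th roots of unity w^0 = 1, w, ..., w^(71) sum to 0: 1 + w + ... + w^(71) = (1 - w^72)/(1 - w) = 0 since w^72 = 1, w ≠ 1.
Removing the root 1: w + w^2 + ... + w^(71) = 0 - 1 = -1

Sum = -1


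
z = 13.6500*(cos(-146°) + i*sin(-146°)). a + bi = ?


a = 13.6500*cos(-146°) = 13.6500*(-0.82904) = -11.3164
b = 13.6500*sin(-146°) = 13.6500*(-0.559193) = -7.6330

-11.3164 - 7.6330i


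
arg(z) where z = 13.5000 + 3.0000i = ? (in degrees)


Re = 13.5, Im = 3
arg = atan2(3, 13.5) = 12.5288 degrees

arg(z) = 12.5288 degrees


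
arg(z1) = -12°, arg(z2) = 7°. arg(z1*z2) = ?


arg(z1*z2) = -12° + 7° = -5°
Normalized to (-180°, 180°]: -5°

-5°


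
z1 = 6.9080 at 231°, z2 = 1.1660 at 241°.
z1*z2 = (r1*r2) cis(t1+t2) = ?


r = 6.9080 * 1.1660 = 8.0547
theta = 231° + 241° = 472° = 112° (mod 360)

8.0547 cis(112°)


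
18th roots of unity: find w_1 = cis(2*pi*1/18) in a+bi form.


Angle = 360*1/18 = 20°
a = cos(20°) = 0.9397
b = sin(20°) = 0.3420

0.9397 + 0.3420i


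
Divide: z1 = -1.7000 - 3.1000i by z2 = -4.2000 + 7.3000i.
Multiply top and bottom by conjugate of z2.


Conjugate of z2 = -4.2000 - 7.3000i
Numerator: (-1.7000 - 3.1000i)(-4.2000 - 7.3000i) = -15.4900 + 25.4300i
Denominator: (-4.2)^2 + 7.3^2 = 70.93
Result = (-15.4900 + 25.4300i)/70.93

-0.2184 + 0.3585i


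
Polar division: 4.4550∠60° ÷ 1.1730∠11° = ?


r = 4.4550 / 1.1730 = 3.7980
theta = 60° - 11° = 49° = 49° (mod 360)

3.7980 cis(49°)


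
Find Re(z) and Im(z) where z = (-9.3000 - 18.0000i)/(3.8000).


Multiply by conjugate: (-9.3000 - 18.0000i)(3.8000) / (3.8^2 + 0^2)
Numerator real = -9.3*3.8 - (18)*0 = -35.34
Numerator imag = -18*3.8 - (-9.3)*0 = -68.4
Denominator = 14.44
Re(z) = -35.34/14.44 = -2.4474
Im(z) = -68.4/14.44 = -4.7368

Re(z) = -2.4474, Im(z) = -4.7368


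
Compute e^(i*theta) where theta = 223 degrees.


cos(223°) = -0.7314
sin(223°) = -0.6820

e^(i*223°) = -0.7314 - 0.6820i


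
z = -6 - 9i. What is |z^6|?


|z| = sqrt(36+81) = sqrt(117) = 10.8167
|z^6| = |z|^6 = (sqrt(117))^6 = 117^3 = 1601613

|z^6| = 1601613


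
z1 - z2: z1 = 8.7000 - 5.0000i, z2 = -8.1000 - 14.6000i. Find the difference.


Real: 8.7 + 8.1 = 16.8
Imag: -5 + 14.6 = 9.6

16.8000 + 9.6000i


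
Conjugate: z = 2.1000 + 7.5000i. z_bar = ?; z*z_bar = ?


z_bar = 2.1000 - 7.5000i
z*z_bar = 2.1^2 + 7.5^2 = 4.41 + 56.25 = 60.66

z_bar = 2.1000 - 7.5000i, z*z_bar = 60.66


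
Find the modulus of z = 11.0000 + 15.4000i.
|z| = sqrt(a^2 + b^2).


|z| = sqrt(11^2 + 15.4^2) = sqrt(121 + 237.16) = sqrt(358.16) = 18.9251

|z| = 18.9251


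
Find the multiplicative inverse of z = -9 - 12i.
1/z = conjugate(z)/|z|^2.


|z|^2 = 81+144 = 225
1/z = (-9 + 12i)/225

1/z = -0.0400 + 0.0533i


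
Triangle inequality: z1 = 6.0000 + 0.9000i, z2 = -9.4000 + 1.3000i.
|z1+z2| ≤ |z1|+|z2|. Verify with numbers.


|z1| = sqrt(6^2 + 0.9^2) = sqrt(36.81) = 6.0671
|z2| = sqrt((-9.4)^2 + 1.3^2) = sqrt(90.05) = 9.4895
z1+z2 = -3.4000 + 2.2000i
|z1+z2| = sqrt(16.4) = 4.0497
|z1|+|z2| = 6.0671 + 9.4895 = 15.5566

|z1+z2| = 4.0497 ≤ |z1|+|z2| = 15.5566 (verified)


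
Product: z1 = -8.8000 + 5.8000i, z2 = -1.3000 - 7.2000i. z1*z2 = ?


Real = -8.8*(-1.3) - 5.8*(-7.2) = 11.44 - (-41.76) = 53.2
Imag = -8.8*(-7.2) - (1.3)*5.8 = 63.36 - (7.54) = 55.82

53.2000 + 55.8200i


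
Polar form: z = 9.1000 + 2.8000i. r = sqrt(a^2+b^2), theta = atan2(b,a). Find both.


r = sqrt(82.81+7.84) = sqrt(90.65) = 9.5210
theta = atan2(2.8, 9.1) = 17.1027 degrees

r = 9.5210, theta = 17.1027 degrees


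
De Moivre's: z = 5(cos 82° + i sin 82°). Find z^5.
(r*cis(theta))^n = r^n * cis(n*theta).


r^5 = 5^5 = 3125
n*theta = 5*82° = 410° = 50° (mod 360)
a = 3125*cos(50°) = 2008.7113
b = 3125*sin(50°) = 2393.8889

3125 cis(50°) = 2008.7113 + 2393.8889i


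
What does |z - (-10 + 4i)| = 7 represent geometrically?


|z - z0| = r is a circle with center z0 and radius r.
Center = (-10, 4), radius = 7

Circle with center (-10, 4) and radius 7


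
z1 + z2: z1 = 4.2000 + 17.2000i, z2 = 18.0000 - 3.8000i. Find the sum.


Real: 4.2 + 18 = 22.2
Imag: 17.2 - 3.8 = 13.4

22.2000 + 13.4000i


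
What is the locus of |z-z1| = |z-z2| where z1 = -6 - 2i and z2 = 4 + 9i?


Equal distances means the locus is the perpendicular bisector of z1 and z2.
Midpoint = ((-6+4)/2, (-2+9)/2) = (-1.0000, 3.5000)

Perpendicular bisector through (-1.0000, 3.5000)


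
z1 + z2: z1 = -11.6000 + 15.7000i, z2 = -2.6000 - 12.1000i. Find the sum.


Real: -11.6 - 2.6 = -14.2
Imag: 15.7 - 12.1 = 3.6

-14.2000 + 3.6000i


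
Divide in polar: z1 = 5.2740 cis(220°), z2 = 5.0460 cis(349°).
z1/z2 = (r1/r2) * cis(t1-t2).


r = 5.2740 / 5.0460 = 1.0452
theta = 220° - 349° = -129° = 231° (mod 360)

1.0452 cis(231°)


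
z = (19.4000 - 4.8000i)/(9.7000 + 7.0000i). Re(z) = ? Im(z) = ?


Multiply by conjugate: (19.4000 - 4.8000i)(9.7000 - 7.0000i) / (9.7^2 + 7^2)
Numerator real = 19.4*9.7 - (4.8)*7 = 154.58
Numerator imag = -4.8*9.7 - 19.4*7 = -182.36
Denominator = 143.09
Re(z) = 154.58/143.09 = 1.0803
Im(z) = -182.36/143.09 = -1.2744

Re(z) = 1.0803, Im(z) = -1.2744


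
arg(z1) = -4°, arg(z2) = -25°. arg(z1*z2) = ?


arg(z1*z2) = -4° - 25° = -29°
Normalized to (-180°, 180°]: -29°

-29°


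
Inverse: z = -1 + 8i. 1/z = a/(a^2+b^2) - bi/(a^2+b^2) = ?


|z|^2 = 1+64 = 65
1/z = (-1 - 8i)/65

1/z = -0.0154 - 0.1231i


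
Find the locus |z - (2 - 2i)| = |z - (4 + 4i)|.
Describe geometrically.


Equal distances means the locus is the perpendicular bisector of z1 and z2.
Midpoint = ((2+4)/2, (-2+4)/2) = (3.0000, 1.0000)

Perpendicular bisector through (3.0000, 1.0000)


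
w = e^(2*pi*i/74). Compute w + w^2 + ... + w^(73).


With w = e^(2*pi*i/74), all 74 of the 74th roots of unity w^0 = 1, w, ..., w^(73) sum to 0: 1 + w + ... + w^(73) = (1 - w^74)/(1 - w) = 0 since w^74 = 1, w ≠ 1.
Removing the root 1: w + w^2 + ... + w^(73) = 0 - 1 = -1

Sum = -1


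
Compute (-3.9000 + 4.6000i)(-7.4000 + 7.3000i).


Real = -3.9*(-7.4) - 4.6*7.3 = 28.86 - 33.58 = -4.72
Imag = -3.9*7.3 - (7.4)*4.6 = -28.47 - (34.04) = -62.51

-4.7200 - 62.5100i


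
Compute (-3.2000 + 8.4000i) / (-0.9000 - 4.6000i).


Conjugate of z2 = -0.9000 + 4.6000i
Numerator: (-3.2000 + 8.4000i)(-0.9000 + 4.6000i) = -35.7600 - 22.2800i
Denominator: (-0.9)^2 + (-4.6)^2 = 21.97
Result = (-35.7600 - 22.2800i)/21.97

-1.6277 - 1.0141i


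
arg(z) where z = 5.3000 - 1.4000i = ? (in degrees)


Re = 5.3, Im = -1.4
arg = atan2(-1.4, 5.3) = -14.7968 degrees

arg(z) = -14.7968 degrees


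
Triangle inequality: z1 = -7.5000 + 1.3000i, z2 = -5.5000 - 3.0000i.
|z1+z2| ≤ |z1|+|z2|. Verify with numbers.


|z1| = sqrt((-7.5)^2 + 1.3^2) = sqrt(57.94) = 7.6118
|z2| = sqrt((-5.5)^2 + (-3)^2) = sqrt(39.25) = 6.2650
z1+z2 = -13.0000 - 1.7000i
|z1+z2| = sqrt(171.89) = 13.1107
|z1|+|z2| = 7.6118 + 6.2650 = 13.8768

|z1+z2| = 13.1107 ≤ |z1|+|z2| = 13.8768 (verified)


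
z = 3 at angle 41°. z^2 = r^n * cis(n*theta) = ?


r^2 = 3^2 = 9
n*theta = 2*41° = 82° = 82° (mod 360)
a = 9*cos(82°) = 1.2526
b = 9*sin(82°) = 8.9124

9 cis(82°) = 1.2526 + 8.9124i


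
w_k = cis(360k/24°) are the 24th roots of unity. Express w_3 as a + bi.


Angle = 360*3/24 = 45°
a = cos(45°) = 0.7071
b = sin(45°) = 0.7071

0.7071 + 0.7071i


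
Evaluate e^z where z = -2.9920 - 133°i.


e^-2.9920 = 0.0502
cos(-133°) = -0.682
sin(-133°) = -0.7314
Real = 0.0502*(-0.682) = -0.0342
Imag = 0.0502*(-0.7314) = -0.0367

-0.0342 - 0.0367i


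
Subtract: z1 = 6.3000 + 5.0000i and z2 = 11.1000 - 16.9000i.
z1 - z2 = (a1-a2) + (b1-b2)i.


Real: 6.3 - 11.1 = -4.8
Imag: 5 + 16.9 = 21.9

-4.8000 + 21.9000i


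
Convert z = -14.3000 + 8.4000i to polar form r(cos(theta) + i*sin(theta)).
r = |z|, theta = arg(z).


r = sqrt(204.49+70.56) = sqrt(275.05) = 16.5846
theta = atan2(8.4, -14.3) = 149.5695 degrees

r = 16.5846, theta = 149.5695 degrees


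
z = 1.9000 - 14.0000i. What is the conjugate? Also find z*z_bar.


z_bar = 1.9000 + 14.0000i
z*z_bar = 1.9^2 + (-14)^2 = 3.61 + 196 = 199.61

z_bar = 1.9000 + 14.0000i, z*z_bar = 199.61


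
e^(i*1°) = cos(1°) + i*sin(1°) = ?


cos(1°) = 0.9998
sin(1°) = 0.0175

e^(i*1°) = 0.9998 + 0.0175i


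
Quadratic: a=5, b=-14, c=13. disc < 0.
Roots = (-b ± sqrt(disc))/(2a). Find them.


disc = (-14)^2 - 4*5*13 = 196 - 260 = -64
sqrt(|disc|) = sqrt(64) = 8.0000
Real part = 14/(2*5) = 1.4000
Imag part = 8.0000/(2*5) = 0.8000

1.4000 ± 0.8000i


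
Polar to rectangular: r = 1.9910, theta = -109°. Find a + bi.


a = 1.9910*cos(-109°) = 1.9910*(-0.32557) = -0.6482
b = 1.9910*sin(-109°) = 1.9910*(-0.9455) = -1.8825

-0.6482 - 1.8825i


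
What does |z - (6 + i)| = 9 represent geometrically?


|z - z0| = r is a circle with center z0 and radius r.
Center = (6, 1), radius = 9

Circle with center (6, 1) and radius 9


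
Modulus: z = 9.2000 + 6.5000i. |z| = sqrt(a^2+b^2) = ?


|z| = sqrt(9.2^2 + 6.5^2) = sqrt(84.64 + 42.25) = sqrt(126.89) = 11.2645

|z| = 11.2645


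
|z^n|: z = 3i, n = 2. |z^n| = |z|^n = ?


|z| = sqrt(0+9) = sqrt(9) = 3
|z^2| = |z|^2 = 3^2 = 9

|z^2| = 9


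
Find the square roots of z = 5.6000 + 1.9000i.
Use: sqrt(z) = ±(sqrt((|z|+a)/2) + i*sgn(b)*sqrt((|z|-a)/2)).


|z| = sqrt(31.36+3.61) = 5.9135
sqrt((|z|+a)/2) = sqrt((5.9135+5.6)/2) = sqrt(5.7568) = 2.3993
sqrt((|z|-a)/2) = sqrt((5.9135-5.6)/2) = sqrt(0.1568) = 0.3959

±(2.3993 + 0.3959i) i.e. 2.3993 + 0.3959i and -2.3993 - 0.3959i


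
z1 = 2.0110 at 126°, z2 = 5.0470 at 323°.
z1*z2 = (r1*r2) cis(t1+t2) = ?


r = 2.0110 * 5.0470 = 10.1495
theta = 126° + 323° = 449° = 89° (mod 360)

10.1495 cis(89°)


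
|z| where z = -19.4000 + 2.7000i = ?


|z| = sqrt((-19.4)^2 + 2.7^2) = sqrt(376.36 + 7.29) = sqrt(383.65) = 19.5870

|z| = 19.5870


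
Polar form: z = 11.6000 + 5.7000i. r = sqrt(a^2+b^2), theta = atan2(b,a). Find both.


r = sqrt(134.56+32.49) = sqrt(167.05) = 12.9248
theta = atan2(5.7, 11.6) = 26.1685 degrees

r = 12.9248, theta = 26.1685 degrees


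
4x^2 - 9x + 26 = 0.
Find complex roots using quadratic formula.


disc = (-9)^2 - 4*4*26 = 81 - 416 = -335
sqrt(|disc|) = sqrt(335) = 18.3030
Real part = 9/(2*4) = 1.1250
Imag part = 18.3030/(2*4) = 2.2879

1.1250 ± 2.2879i


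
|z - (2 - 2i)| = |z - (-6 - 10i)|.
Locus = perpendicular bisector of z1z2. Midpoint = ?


Equal distances means the locus is the perpendicular bisector of z1 and z2.
Midpoint = ((2+(-6))/2, (-2+(-10))/2) = (-2.0000, -6.0000)

Perpendicular bisector through (-2.0000, -6.0000)


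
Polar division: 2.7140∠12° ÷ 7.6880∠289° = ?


r = 2.7140 / 7.6880 = 0.3530
theta = 12° - 289° = -277° = 83° (mod 360)

0.3530 cis(83°)


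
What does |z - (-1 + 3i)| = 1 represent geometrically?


|z - z0| = r is a circle with center z0 and radius r.
Center = (-1, 3), radius = 1

Circle with center (-1, 3) and radius 1


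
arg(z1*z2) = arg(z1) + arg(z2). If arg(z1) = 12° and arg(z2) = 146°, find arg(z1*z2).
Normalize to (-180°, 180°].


arg(z1*z2) = 12° + 146° = 158°
Normalized to (-180°, 180°]: 158°

158°


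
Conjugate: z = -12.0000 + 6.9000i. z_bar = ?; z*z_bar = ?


z_bar = -12.0000 - 6.9000i
z*z_bar = (-12)^2 + 6.9^2 = 144 + 47.61 = 191.61

z_bar = -12.0000 - 6.9000i, z*z_bar = 191.61


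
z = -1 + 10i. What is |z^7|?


|z| = sqrt(1+100) = sqrt(101) = 10.0499
|z^7| = |z|^7 = (sqrt(101))^7 = 101^3 * sqrt(101) = 1030301*sqrt(101)

|z^7| = 1030301*sqrt(101) ≈ 10354396.9023


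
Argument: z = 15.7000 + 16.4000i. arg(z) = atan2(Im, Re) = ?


Re = 15.7, Im = 16.4
arg = atan2(16.4, 15.7) = 46.2492 degrees

arg(z) = 46.2492 degrees


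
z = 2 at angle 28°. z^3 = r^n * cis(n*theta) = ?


r^3 = 2^3 = 8
n*theta = 3*28° = 84° = 84° (mod 360)
a = 8*cos(84°) = 0.8362
b = 8*sin(84°) = 7.9562

8 cis(84°) = 0.8362 + 7.9562i


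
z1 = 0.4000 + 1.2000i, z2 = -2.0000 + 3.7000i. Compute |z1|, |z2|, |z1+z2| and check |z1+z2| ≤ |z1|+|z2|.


|z1| = sqrt(0.4^2 + 1.2^2) = sqrt(1.6) = 1.2649
|z2| = sqrt((-2)^2 + 3.7^2) = sqrt(17.69) = 4.2059
z1+z2 = -1.6000 + 4.9000i
|z1+z2| = sqrt(26.57) = 5.1546
|z1|+|z2| = 1.2649 + 4.2059 = 5.4708

|z1+z2| = 5.1546 ≤ |z1|+|z2| = 5.4708 (verified)


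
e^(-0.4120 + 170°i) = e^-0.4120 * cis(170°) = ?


e^-0.4120 = 0.66232
cos(170°) = -0.9848
sin(170°) = 0.1736
Real = 0.66232*(-0.9848) = -0.6523
Imag = 0.66232*0.1736 = 0.1150

-0.6523 + 0.1150i


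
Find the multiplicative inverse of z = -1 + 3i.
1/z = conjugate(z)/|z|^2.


|z|^2 = 1+9 = 10
1/z = (-1 - 3i)/10

1/z = -0.1000 - 0.3000i


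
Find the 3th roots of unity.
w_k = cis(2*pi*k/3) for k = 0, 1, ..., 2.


The 3th roots of unity are cis(360k/3°) for k=0..2
Angle step = 360/3 = 120°
Primitive root: cis(120°)
Primitive root = -0.5000 + 0.8660i

3 roots at angles: 0°, 120°, 240°


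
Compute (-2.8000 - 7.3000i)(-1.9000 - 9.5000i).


Real = -2.8*(-1.9) - (-7.3)*(-9.5) = 5.32 - 69.35 = -64.03
Imag = -2.8*(-9.5) - (1.9)*(-7.3) = 26.6 + 13.87 = 40.47

-64.0300 + 40.4700i


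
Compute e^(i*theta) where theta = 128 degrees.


cos(128°) = -0.6157
sin(128°) = 0.7880

e^(i*128°) = -0.6157 + 0.7880i


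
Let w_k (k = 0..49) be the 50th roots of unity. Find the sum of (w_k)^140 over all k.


The roots are w_k = w^k with w = e^(2*pi*i/50), and (w^k)^140 = (w^140)^k.
So S = 1 + u + u^2 + ... + u^(49) with u = w^140.
140 = 2*50 + 40, so 140 is not a multiple of 50: u = (w^50)^2 * w^40 = w^40 ≠ 1 (w is a primitive 50th root), while u^50 = (w^50)^140 = 1.
Geometric series: S = (1 - u^50)/(1 - u) = (1 - 1)/(1 - u) = 0

S = 0


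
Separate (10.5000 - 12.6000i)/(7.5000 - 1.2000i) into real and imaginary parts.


Multiply by conjugate: (10.5000 - 12.6000i)(7.5000 + 1.2000i) / (7.5^2 + (-1.2)^2)
Numerator real = 10.5*7.5 - (12.6)*(-1.2) = 93.87
Numerator imag = -12.6*7.5 - 10.5*(-1.2) = -81.9
Denominator = 57.69
Re(z) = 93.87/57.69 = 1.6271
Im(z) = -81.9/57.69 = -1.4197

Re(z) = 1.6271, Im(z) = -1.4197


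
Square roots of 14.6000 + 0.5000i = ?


|z| = sqrt(213.16+0.25) = 14.6086
sqrt((|z|+a)/2) = sqrt((14.6086+14.6)/2) = sqrt(14.6043) = 3.8216
sqrt((|z|-a)/2) = sqrt((14.6086-14.6)/2) = sqrt(0.0043) = 0.0654

±(3.8216 + 0.0654i) i.e. 3.8216 + 0.0654i and -3.8216 - 0.0654i


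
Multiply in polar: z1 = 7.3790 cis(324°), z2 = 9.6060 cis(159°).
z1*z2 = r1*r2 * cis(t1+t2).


r = 7.3790 * 9.6060 = 70.8827
theta = 324° + 159° = 483° = 123° (mod 360)

70.8827 cis(123°)


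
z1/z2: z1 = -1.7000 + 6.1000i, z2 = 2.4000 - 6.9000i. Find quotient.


Conjugate of z2 = 2.4000 + 6.9000i
Numerator: (-1.7000 + 6.1000i)(2.4000 + 6.9000i) = -46.1700 + 2.9100i
Denominator: 2.4^2 + (-6.9)^2 = 53.37
Result = (-46.1700 + 2.9100i)/53.37

-0.8651 + 0.0545i


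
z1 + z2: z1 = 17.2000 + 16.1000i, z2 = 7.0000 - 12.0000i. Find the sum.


Real: 17.2 + 7 = 24.2
Imag: 16.1 - 12 = 4.1

24.2000 + 4.1000i


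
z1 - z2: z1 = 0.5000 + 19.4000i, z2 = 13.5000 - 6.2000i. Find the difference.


Real: 0.5 - 13.5 = -13
Imag: 19.4 + 6.2 = 25.6

-13.0000 + 25.6000i


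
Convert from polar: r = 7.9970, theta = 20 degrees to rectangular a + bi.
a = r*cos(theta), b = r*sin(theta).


a = 7.9970*cos(20°) = 7.9970*0.93969 = 7.5147
b = 7.9970*sin(20°) = 7.9970*0.34202 = 2.7351

7.5147 + 2.7351i


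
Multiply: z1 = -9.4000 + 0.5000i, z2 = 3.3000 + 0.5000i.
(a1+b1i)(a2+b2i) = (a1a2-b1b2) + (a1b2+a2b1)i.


Real = -9.4*3.3 - 0.5*0.5 = -31.02 - 0.25 = -31.27
Imag = -9.4*0.5 + 3.3*0.5 = -4.7 + 1.65 = -3.05

-31.2700 - 3.0500i


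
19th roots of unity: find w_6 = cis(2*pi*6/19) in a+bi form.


Angle = 360*6/19 = 113.6842°
a = cos(113.6842°) = -0.4017
b = sin(113.6842°) = 0.9158

-0.4017 + 0.9158i


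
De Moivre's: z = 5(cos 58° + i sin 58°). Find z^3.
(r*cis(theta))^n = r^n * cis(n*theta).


r^3 = 5^3 = 125
n*theta = 3*58° = 174° = 174° (mod 360)
a = 125*cos(174°) = -124.3152
b = 125*sin(174°) = 13.0661

125 cis(174°) = -124.3152 + 13.0661i


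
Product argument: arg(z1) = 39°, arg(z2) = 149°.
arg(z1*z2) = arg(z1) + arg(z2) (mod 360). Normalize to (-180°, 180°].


arg(z1*z2) = 39° + 149° = 188°
Normalized to (-180°, 180°]: -172°

-172°


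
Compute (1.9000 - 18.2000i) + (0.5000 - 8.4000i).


Real: 1.9 + 0.5 = 2.4
Imag: -18.2 - 8.4 = -26.6

2.4000 - 26.6000i


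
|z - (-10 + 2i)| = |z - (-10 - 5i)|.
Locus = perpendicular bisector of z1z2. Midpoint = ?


Equal distances means the locus is the perpendicular bisector of z1 and z2.
Midpoint = ((-10+(-10))/2, (2+(-5))/2) = (-10.0000, -1.5000)

Perpendicular bisector through (-10.0000, -1.5000)


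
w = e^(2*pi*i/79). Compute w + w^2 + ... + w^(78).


With w = e^(2*pi*i/79), all 79 of the 79th roots of unity w^0 = 1, w, ..., w^(78) sum to 0: 1 + w + ... + w^(78) = (1 - w^79)/(1 - w) = 0 since w^79 = 1, w ≠ 1.
Removing the root 1: w + w^2 + ... + w^(78) = 0 - 1 = -1

Sum = -1


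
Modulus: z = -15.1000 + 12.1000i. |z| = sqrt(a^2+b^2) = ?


|z| = sqrt((-15.1)^2 + 12.1^2) = sqrt(228.01 + 146.41) = sqrt(374.42) = 19.3499

|z| = 19.3499


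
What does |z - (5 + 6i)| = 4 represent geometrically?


|z - z0| = r is a circle with center z0 and radius r.
Center = (5, 6), radius = 4

Circle with center (5, 6) and radius 4


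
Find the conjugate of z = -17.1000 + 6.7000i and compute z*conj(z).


z_bar = -17.1000 - 6.7000i
z*z_bar = (-17.1)^2 + 6.7^2 = 292.41 + 44.89 = 337.3

z_bar = -17.1000 - 6.7000i, z*z_bar = 337.3


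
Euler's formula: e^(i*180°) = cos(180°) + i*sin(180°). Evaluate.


cos(180°) = -1.0000
sin(180°) = 0

e^(i*180°) = -1.0000 + 0i


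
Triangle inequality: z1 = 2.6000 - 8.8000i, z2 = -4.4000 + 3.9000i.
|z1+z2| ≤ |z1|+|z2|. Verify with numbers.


|z1| = sqrt(2.6^2 + (-8.8)^2) = sqrt(84.2) = 9.1761
|z2| = sqrt((-4.4)^2 + 3.9^2) = sqrt(34.57) = 5.8796
z1+z2 = -1.8000 - 4.9000i
|z1+z2| = sqrt(27.25) = 5.2202
|z1|+|z2| = 9.1761 + 5.8796 = 15.0557

|z1+z2| = 5.2202 ≤ |z1|+|z2| = 15.0557 (verified)


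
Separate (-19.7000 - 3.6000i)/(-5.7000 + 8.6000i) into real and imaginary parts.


Multiply by conjugate: (-19.7000 - 3.6000i)(-5.7000 - 8.6000i) / ((-5.7)^2 + 8.6^2)
Numerator real = -19.7*(-5.7) - (3.6)*8.6 = 81.33
Numerator imag = -3.6*(-5.7) - (-19.7)*8.6 = 189.94
Denominator = 106.45
Re(z) = 81.33/106.45 = 0.7640
Im(z) = 189.94/106.45 = 1.7843

Re(z) = 0.7640, Im(z) = 1.7843


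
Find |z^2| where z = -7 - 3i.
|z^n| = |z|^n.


|z| = sqrt(49+9) = sqrt(58) = 7.6158
|z^2| = |z|^2 = (sqrt(58))^2 = 58

|z^2| = 58


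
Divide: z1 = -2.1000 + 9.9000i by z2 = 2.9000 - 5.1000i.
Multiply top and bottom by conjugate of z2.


Conjugate of z2 = 2.9000 + 5.1000i
Numerator: (-2.1000 + 9.9000i)(2.9000 + 5.1000i) = -56.5800 + 18.0000i
Denominator: 2.9^2 + (-5.1)^2 = 34.42
Result = (-56.5800 + 18.0000i)/34.42

-1.6438 + 0.5230i


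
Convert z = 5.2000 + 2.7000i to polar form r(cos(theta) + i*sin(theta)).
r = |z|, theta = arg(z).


r = sqrt(27.04+7.29) = sqrt(34.33) = 5.8592
theta = atan2(2.7, 5.2) = 27.4397 degrees

r = 5.8592, theta = 27.4397 degrees


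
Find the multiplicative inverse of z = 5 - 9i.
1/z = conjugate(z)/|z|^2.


|z|^2 = 25+81 = 106
1/z = (5 + 9i)/106

1/z = 0.0472 + 0.0849i


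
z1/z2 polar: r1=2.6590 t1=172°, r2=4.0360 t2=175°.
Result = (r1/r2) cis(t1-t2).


r = 2.6590 / 4.0360 = 0.6588
theta = 172° - 175° = -3° = 357° (mod 360)

0.6588 cis(357°)


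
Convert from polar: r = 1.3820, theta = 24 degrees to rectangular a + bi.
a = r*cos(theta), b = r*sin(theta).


a = 1.3820*cos(24°) = 1.3820*0.9135 = 1.2625
b = 1.3820*sin(24°) = 1.3820*0.4067 = 0.5621

1.2625 + 0.5621i


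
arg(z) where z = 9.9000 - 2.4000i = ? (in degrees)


Re = 9.9, Im = -2.4
arg = atan2(-2.4, 9.9) = -13.6270 degrees

arg(z) = -13.6270 degrees


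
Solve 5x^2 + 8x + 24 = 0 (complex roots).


disc = 8^2 - 4*5*24 = 64 - 480 = -416
sqrt(|disc|) = sqrt(416) = 20.3961
Real part = -8/(2*5) = -0.8000
Imag part = 20.3961/(2*5) = 2.0396

-0.8000 ± 2.0396i


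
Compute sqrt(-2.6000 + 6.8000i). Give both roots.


|z| = sqrt(6.76+46.24) = 7.2801
sqrt((|z|+a)/2) = sqrt((7.2801+(-2.6))/2) = sqrt(2.3401) = 1.5297
sqrt((|z|-a)/2) = sqrt((7.2801-(-2.6))/2) = sqrt(4.9401) = 2.2226

±(1.5297 + 2.2226i) i.e. 1.5297 + 2.2226i and -1.5297 - 2.2226i


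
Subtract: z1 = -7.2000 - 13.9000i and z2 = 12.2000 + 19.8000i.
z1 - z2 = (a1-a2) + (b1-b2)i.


Real: -7.2 - 12.2 = -19.4
Imag: -13.9 - 19.8 = -33.7

-19.4000 - 33.7000i


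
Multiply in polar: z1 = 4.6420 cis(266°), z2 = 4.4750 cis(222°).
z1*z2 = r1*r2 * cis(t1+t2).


r = 4.6420 * 4.4750 = 20.7730
theta = 266° + 222° = 488° = 128° (mod 360)

20.7730 cis(128°)


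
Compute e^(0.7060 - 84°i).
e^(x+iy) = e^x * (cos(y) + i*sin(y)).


e^0.7060 = 2.0259
cos(-84°) = 0.10453
sin(-84°) = -0.9945
Real = 2.0259*0.10453 = 0.2118
Imag = 2.0259*(-0.9945) = -2.0148

0.2118 - 2.0148i
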